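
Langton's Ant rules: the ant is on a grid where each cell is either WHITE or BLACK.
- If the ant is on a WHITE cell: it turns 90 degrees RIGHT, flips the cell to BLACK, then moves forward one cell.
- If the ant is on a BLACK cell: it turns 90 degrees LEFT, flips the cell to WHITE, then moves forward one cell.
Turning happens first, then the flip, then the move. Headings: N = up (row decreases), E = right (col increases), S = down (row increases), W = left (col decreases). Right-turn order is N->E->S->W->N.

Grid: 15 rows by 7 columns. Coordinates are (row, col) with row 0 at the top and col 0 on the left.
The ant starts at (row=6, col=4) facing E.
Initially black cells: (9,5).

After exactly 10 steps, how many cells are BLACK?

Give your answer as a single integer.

Step 1: on WHITE (6,4): turn R to S, flip to black, move to (7,4). |black|=2
Step 2: on WHITE (7,4): turn R to W, flip to black, move to (7,3). |black|=3
Step 3: on WHITE (7,3): turn R to N, flip to black, move to (6,3). |black|=4
Step 4: on WHITE (6,3): turn R to E, flip to black, move to (6,4). |black|=5
Step 5: on BLACK (6,4): turn L to N, flip to white, move to (5,4). |black|=4
Step 6: on WHITE (5,4): turn R to E, flip to black, move to (5,5). |black|=5
Step 7: on WHITE (5,5): turn R to S, flip to black, move to (6,5). |black|=6
Step 8: on WHITE (6,5): turn R to W, flip to black, move to (6,4). |black|=7
Step 9: on WHITE (6,4): turn R to N, flip to black, move to (5,4). |black|=8
Step 10: on BLACK (5,4): turn L to W, flip to white, move to (5,3). |black|=7

Answer: 7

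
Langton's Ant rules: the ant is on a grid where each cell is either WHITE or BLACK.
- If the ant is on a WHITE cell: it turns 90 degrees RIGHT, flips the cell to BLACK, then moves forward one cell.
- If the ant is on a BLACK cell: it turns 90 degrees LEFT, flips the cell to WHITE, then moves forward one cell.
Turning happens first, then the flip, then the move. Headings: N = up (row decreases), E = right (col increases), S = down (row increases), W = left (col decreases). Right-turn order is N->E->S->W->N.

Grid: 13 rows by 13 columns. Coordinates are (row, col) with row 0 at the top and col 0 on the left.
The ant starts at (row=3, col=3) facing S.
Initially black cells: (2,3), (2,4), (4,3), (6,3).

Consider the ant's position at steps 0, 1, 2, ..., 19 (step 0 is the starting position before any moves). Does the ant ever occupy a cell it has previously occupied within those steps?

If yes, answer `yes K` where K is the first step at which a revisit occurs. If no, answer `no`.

Step 1: on WHITE (3,3): turn R to W, flip to black, move to (3,2). |black|=5 — new cell
Step 2: on WHITE (3,2): turn R to N, flip to black, move to (2,2). |black|=6 — new cell
Step 3: on WHITE (2,2): turn R to E, flip to black, move to (2,3). |black|=7 — new cell
Step 4: on BLACK (2,3): turn L to N, flip to white, move to (1,3). |black|=6 — new cell
Step 5: on WHITE (1,3): turn R to E, flip to black, move to (1,4). |black|=7 — new cell
Step 6: on WHITE (1,4): turn R to S, flip to black, move to (2,4). |black|=8 — new cell
Step 7: on BLACK (2,4): turn L to E, flip to white, move to (2,5). |black|=7 — new cell
Step 8: on WHITE (2,5): turn R to S, flip to black, move to (3,5). |black|=8 — new cell
Step 9: on WHITE (3,5): turn R to W, flip to black, move to (3,4). |black|=9 — new cell
Step 10: on WHITE (3,4): turn R to N, flip to black, move to (2,4). |black|=10 — REVISIT

Answer: yes 10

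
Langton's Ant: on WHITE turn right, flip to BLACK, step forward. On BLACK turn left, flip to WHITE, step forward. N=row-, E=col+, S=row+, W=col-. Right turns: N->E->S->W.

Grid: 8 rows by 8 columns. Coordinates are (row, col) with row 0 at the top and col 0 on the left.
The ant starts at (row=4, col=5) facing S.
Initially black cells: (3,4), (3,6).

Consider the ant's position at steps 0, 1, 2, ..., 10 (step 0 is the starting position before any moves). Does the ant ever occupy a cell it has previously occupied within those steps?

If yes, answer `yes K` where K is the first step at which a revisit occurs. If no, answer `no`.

Answer: yes 6

Derivation:
Step 1: on WHITE (4,5): turn R to W, flip to black, move to (4,4). |black|=3 — new cell
Step 2: on WHITE (4,4): turn R to N, flip to black, move to (3,4). |black|=4 — new cell
Step 3: on BLACK (3,4): turn L to W, flip to white, move to (3,3). |black|=3 — new cell
Step 4: on WHITE (3,3): turn R to N, flip to black, move to (2,3). |black|=4 — new cell
Step 5: on WHITE (2,3): turn R to E, flip to black, move to (2,4). |black|=5 — new cell
Step 6: on WHITE (2,4): turn R to S, flip to black, move to (3,4). |black|=6 — REVISIT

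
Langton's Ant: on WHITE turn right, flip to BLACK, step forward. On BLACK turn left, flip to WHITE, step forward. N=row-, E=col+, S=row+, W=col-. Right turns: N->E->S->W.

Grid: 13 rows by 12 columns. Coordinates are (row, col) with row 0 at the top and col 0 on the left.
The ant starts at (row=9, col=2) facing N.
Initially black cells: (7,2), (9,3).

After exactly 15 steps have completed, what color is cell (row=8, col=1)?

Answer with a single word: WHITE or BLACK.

Step 1: on WHITE (9,2): turn R to E, flip to black, move to (9,3). |black|=3
Step 2: on BLACK (9,3): turn L to N, flip to white, move to (8,3). |black|=2
Step 3: on WHITE (8,3): turn R to E, flip to black, move to (8,4). |black|=3
Step 4: on WHITE (8,4): turn R to S, flip to black, move to (9,4). |black|=4
Step 5: on WHITE (9,4): turn R to W, flip to black, move to (9,3). |black|=5
Step 6: on WHITE (9,3): turn R to N, flip to black, move to (8,3). |black|=6
Step 7: on BLACK (8,3): turn L to W, flip to white, move to (8,2). |black|=5
Step 8: on WHITE (8,2): turn R to N, flip to black, move to (7,2). |black|=6
Step 9: on BLACK (7,2): turn L to W, flip to white, move to (7,1). |black|=5
Step 10: on WHITE (7,1): turn R to N, flip to black, move to (6,1). |black|=6
Step 11: on WHITE (6,1): turn R to E, flip to black, move to (6,2). |black|=7
Step 12: on WHITE (6,2): turn R to S, flip to black, move to (7,2). |black|=8
Step 13: on WHITE (7,2): turn R to W, flip to black, move to (7,1). |black|=9
Step 14: on BLACK (7,1): turn L to S, flip to white, move to (8,1). |black|=8
Step 15: on WHITE (8,1): turn R to W, flip to black, move to (8,0). |black|=9

Answer: BLACK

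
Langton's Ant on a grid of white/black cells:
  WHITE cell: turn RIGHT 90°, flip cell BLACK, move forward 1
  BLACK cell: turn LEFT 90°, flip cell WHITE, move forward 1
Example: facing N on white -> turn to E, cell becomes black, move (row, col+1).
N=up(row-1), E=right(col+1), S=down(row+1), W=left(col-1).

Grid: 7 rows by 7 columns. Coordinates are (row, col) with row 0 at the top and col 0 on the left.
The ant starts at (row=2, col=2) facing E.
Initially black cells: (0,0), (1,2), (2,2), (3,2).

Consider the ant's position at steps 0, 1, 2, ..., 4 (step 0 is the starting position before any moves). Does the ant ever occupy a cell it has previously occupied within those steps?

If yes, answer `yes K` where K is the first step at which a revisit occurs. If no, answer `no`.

Step 1: on BLACK (2,2): turn L to N, flip to white, move to (1,2). |black|=3 — new cell
Step 2: on BLACK (1,2): turn L to W, flip to white, move to (1,1). |black|=2 — new cell
Step 3: on WHITE (1,1): turn R to N, flip to black, move to (0,1). |black|=3 — new cell
Step 4: on WHITE (0,1): turn R to E, flip to black, move to (0,2). |black|=4 — new cell
No revisit within 4 steps.

Answer: no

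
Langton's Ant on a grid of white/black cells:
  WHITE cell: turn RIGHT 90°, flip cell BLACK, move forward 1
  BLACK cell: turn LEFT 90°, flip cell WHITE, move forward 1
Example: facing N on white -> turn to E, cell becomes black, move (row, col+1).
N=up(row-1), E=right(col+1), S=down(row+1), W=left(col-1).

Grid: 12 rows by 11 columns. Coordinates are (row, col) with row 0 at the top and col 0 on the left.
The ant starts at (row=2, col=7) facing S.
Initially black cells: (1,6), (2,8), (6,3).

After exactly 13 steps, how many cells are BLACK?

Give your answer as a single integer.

Step 1: on WHITE (2,7): turn R to W, flip to black, move to (2,6). |black|=4
Step 2: on WHITE (2,6): turn R to N, flip to black, move to (1,6). |black|=5
Step 3: on BLACK (1,6): turn L to W, flip to white, move to (1,5). |black|=4
Step 4: on WHITE (1,5): turn R to N, flip to black, move to (0,5). |black|=5
Step 5: on WHITE (0,5): turn R to E, flip to black, move to (0,6). |black|=6
Step 6: on WHITE (0,6): turn R to S, flip to black, move to (1,6). |black|=7
Step 7: on WHITE (1,6): turn R to W, flip to black, move to (1,5). |black|=8
Step 8: on BLACK (1,5): turn L to S, flip to white, move to (2,5). |black|=7
Step 9: on WHITE (2,5): turn R to W, flip to black, move to (2,4). |black|=8
Step 10: on WHITE (2,4): turn R to N, flip to black, move to (1,4). |black|=9
Step 11: on WHITE (1,4): turn R to E, flip to black, move to (1,5). |black|=10
Step 12: on WHITE (1,5): turn R to S, flip to black, move to (2,5). |black|=11
Step 13: on BLACK (2,5): turn L to E, flip to white, move to (2,6). |black|=10

Answer: 10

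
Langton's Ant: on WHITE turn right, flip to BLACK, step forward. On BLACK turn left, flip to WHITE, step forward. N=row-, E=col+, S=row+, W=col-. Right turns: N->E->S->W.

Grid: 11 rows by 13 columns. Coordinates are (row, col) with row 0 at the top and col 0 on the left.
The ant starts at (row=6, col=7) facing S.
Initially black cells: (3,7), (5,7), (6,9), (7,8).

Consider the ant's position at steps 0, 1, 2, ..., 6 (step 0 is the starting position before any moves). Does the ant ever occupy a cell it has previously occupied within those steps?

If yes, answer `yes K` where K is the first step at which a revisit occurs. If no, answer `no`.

Answer: no

Derivation:
Step 1: on WHITE (6,7): turn R to W, flip to black, move to (6,6). |black|=5 — new cell
Step 2: on WHITE (6,6): turn R to N, flip to black, move to (5,6). |black|=6 — new cell
Step 3: on WHITE (5,6): turn R to E, flip to black, move to (5,7). |black|=7 — new cell
Step 4: on BLACK (5,7): turn L to N, flip to white, move to (4,7). |black|=6 — new cell
Step 5: on WHITE (4,7): turn R to E, flip to black, move to (4,8). |black|=7 — new cell
Step 6: on WHITE (4,8): turn R to S, flip to black, move to (5,8). |black|=8 — new cell
No revisit within 6 steps.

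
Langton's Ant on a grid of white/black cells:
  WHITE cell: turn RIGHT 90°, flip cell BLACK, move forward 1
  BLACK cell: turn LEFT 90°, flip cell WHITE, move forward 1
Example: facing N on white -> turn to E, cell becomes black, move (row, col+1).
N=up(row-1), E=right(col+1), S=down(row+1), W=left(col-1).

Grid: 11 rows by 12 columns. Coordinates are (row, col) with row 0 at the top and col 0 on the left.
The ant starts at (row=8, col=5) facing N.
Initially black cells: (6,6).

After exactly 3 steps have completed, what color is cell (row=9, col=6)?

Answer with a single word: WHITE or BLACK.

Answer: BLACK

Derivation:
Step 1: on WHITE (8,5): turn R to E, flip to black, move to (8,6). |black|=2
Step 2: on WHITE (8,6): turn R to S, flip to black, move to (9,6). |black|=3
Step 3: on WHITE (9,6): turn R to W, flip to black, move to (9,5). |black|=4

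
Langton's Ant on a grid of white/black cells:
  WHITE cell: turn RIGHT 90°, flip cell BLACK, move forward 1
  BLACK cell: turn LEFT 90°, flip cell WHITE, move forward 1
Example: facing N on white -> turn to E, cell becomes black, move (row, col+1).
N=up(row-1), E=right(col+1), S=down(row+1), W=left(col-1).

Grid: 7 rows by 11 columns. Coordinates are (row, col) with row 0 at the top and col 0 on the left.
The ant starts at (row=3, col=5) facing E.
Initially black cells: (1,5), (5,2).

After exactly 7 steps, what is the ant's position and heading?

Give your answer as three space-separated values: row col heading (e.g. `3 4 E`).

Answer: 3 6 S

Derivation:
Step 1: on WHITE (3,5): turn R to S, flip to black, move to (4,5). |black|=3
Step 2: on WHITE (4,5): turn R to W, flip to black, move to (4,4). |black|=4
Step 3: on WHITE (4,4): turn R to N, flip to black, move to (3,4). |black|=5
Step 4: on WHITE (3,4): turn R to E, flip to black, move to (3,5). |black|=6
Step 5: on BLACK (3,5): turn L to N, flip to white, move to (2,5). |black|=5
Step 6: on WHITE (2,5): turn R to E, flip to black, move to (2,6). |black|=6
Step 7: on WHITE (2,6): turn R to S, flip to black, move to (3,6). |black|=7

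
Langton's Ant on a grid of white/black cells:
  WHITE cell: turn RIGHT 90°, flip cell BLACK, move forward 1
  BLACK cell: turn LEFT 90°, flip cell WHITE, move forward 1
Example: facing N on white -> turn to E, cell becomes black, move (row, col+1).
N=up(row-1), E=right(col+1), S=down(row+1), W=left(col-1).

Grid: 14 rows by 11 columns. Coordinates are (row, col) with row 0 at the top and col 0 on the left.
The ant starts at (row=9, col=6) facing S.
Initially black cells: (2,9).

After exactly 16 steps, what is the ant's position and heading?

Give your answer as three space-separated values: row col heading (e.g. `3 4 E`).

Step 1: on WHITE (9,6): turn R to W, flip to black, move to (9,5). |black|=2
Step 2: on WHITE (9,5): turn R to N, flip to black, move to (8,5). |black|=3
Step 3: on WHITE (8,5): turn R to E, flip to black, move to (8,6). |black|=4
Step 4: on WHITE (8,6): turn R to S, flip to black, move to (9,6). |black|=5
Step 5: on BLACK (9,6): turn L to E, flip to white, move to (9,7). |black|=4
Step 6: on WHITE (9,7): turn R to S, flip to black, move to (10,7). |black|=5
Step 7: on WHITE (10,7): turn R to W, flip to black, move to (10,6). |black|=6
Step 8: on WHITE (10,6): turn R to N, flip to black, move to (9,6). |black|=7
Step 9: on WHITE (9,6): turn R to E, flip to black, move to (9,7). |black|=8
Step 10: on BLACK (9,7): turn L to N, flip to white, move to (8,7). |black|=7
Step 11: on WHITE (8,7): turn R to E, flip to black, move to (8,8). |black|=8
Step 12: on WHITE (8,8): turn R to S, flip to black, move to (9,8). |black|=9
Step 13: on WHITE (9,8): turn R to W, flip to black, move to (9,7). |black|=10
Step 14: on WHITE (9,7): turn R to N, flip to black, move to (8,7). |black|=11
Step 15: on BLACK (8,7): turn L to W, flip to white, move to (8,6). |black|=10
Step 16: on BLACK (8,6): turn L to S, flip to white, move to (9,6). |black|=9

Answer: 9 6 S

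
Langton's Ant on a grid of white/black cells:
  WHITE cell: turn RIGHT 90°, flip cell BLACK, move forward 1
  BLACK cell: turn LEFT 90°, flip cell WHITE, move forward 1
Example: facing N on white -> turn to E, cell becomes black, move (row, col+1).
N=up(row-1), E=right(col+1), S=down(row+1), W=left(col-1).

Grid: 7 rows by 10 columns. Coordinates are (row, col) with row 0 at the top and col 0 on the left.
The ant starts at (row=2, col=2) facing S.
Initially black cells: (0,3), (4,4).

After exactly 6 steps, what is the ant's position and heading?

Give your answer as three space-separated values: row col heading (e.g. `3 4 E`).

Step 1: on WHITE (2,2): turn R to W, flip to black, move to (2,1). |black|=3
Step 2: on WHITE (2,1): turn R to N, flip to black, move to (1,1). |black|=4
Step 3: on WHITE (1,1): turn R to E, flip to black, move to (1,2). |black|=5
Step 4: on WHITE (1,2): turn R to S, flip to black, move to (2,2). |black|=6
Step 5: on BLACK (2,2): turn L to E, flip to white, move to (2,3). |black|=5
Step 6: on WHITE (2,3): turn R to S, flip to black, move to (3,3). |black|=6

Answer: 3 3 S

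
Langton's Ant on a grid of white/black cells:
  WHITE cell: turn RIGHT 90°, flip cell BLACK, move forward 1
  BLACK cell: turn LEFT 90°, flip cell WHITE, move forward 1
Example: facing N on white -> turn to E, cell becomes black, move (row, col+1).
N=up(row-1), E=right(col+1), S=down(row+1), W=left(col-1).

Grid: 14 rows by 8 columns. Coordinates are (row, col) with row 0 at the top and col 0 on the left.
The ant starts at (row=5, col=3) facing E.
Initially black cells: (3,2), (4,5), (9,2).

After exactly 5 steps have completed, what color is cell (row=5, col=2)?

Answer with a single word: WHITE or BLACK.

Answer: BLACK

Derivation:
Step 1: on WHITE (5,3): turn R to S, flip to black, move to (6,3). |black|=4
Step 2: on WHITE (6,3): turn R to W, flip to black, move to (6,2). |black|=5
Step 3: on WHITE (6,2): turn R to N, flip to black, move to (5,2). |black|=6
Step 4: on WHITE (5,2): turn R to E, flip to black, move to (5,3). |black|=7
Step 5: on BLACK (5,3): turn L to N, flip to white, move to (4,3). |black|=6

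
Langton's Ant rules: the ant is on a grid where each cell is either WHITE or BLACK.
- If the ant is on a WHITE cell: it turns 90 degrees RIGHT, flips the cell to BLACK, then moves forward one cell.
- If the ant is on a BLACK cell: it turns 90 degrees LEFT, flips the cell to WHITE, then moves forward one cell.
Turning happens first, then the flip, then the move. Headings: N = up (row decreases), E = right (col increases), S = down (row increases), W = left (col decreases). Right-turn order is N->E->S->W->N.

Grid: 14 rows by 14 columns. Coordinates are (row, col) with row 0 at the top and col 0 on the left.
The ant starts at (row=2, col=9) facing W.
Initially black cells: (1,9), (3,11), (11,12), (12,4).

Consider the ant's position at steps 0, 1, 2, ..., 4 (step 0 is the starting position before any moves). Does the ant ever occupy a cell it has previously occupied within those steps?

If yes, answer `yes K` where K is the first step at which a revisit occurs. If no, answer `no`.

Step 1: on WHITE (2,9): turn R to N, flip to black, move to (1,9). |black|=5 — new cell
Step 2: on BLACK (1,9): turn L to W, flip to white, move to (1,8). |black|=4 — new cell
Step 3: on WHITE (1,8): turn R to N, flip to black, move to (0,8). |black|=5 — new cell
Step 4: on WHITE (0,8): turn R to E, flip to black, move to (0,9). |black|=6 — new cell
No revisit within 4 steps.

Answer: no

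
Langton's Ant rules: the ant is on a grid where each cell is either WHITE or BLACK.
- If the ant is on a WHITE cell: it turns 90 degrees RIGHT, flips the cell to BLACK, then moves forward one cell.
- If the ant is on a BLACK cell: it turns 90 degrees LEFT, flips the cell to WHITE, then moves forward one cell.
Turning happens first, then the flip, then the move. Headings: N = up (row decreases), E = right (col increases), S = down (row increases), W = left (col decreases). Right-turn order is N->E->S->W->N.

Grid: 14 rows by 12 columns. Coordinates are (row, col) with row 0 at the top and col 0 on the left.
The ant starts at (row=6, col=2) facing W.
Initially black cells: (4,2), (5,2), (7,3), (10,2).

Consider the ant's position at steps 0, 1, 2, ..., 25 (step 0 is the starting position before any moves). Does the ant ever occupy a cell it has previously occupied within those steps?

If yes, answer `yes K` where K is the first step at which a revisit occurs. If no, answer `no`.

Answer: yes 8

Derivation:
Step 1: on WHITE (6,2): turn R to N, flip to black, move to (5,2). |black|=5 — new cell
Step 2: on BLACK (5,2): turn L to W, flip to white, move to (5,1). |black|=4 — new cell
Step 3: on WHITE (5,1): turn R to N, flip to black, move to (4,1). |black|=5 — new cell
Step 4: on WHITE (4,1): turn R to E, flip to black, move to (4,2). |black|=6 — new cell
Step 5: on BLACK (4,2): turn L to N, flip to white, move to (3,2). |black|=5 — new cell
Step 6: on WHITE (3,2): turn R to E, flip to black, move to (3,3). |black|=6 — new cell
Step 7: on WHITE (3,3): turn R to S, flip to black, move to (4,3). |black|=7 — new cell
Step 8: on WHITE (4,3): turn R to W, flip to black, move to (4,2). |black|=8 — REVISIT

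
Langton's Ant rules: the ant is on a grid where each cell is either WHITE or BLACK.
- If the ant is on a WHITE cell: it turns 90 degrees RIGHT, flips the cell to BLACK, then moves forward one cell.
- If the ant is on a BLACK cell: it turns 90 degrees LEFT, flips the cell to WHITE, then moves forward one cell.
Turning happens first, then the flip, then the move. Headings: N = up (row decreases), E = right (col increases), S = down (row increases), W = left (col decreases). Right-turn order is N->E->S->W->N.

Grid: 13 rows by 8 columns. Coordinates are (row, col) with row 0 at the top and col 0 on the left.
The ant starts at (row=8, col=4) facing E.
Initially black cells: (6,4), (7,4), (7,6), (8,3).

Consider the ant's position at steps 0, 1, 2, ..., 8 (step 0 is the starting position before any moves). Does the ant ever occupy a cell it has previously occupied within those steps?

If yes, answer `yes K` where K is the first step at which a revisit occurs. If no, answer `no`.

Step 1: on WHITE (8,4): turn R to S, flip to black, move to (9,4). |black|=5 — new cell
Step 2: on WHITE (9,4): turn R to W, flip to black, move to (9,3). |black|=6 — new cell
Step 3: on WHITE (9,3): turn R to N, flip to black, move to (8,3). |black|=7 — new cell
Step 4: on BLACK (8,3): turn L to W, flip to white, move to (8,2). |black|=6 — new cell
Step 5: on WHITE (8,2): turn R to N, flip to black, move to (7,2). |black|=7 — new cell
Step 6: on WHITE (7,2): turn R to E, flip to black, move to (7,3). |black|=8 — new cell
Step 7: on WHITE (7,3): turn R to S, flip to black, move to (8,3). |black|=9 — REVISIT

Answer: yes 7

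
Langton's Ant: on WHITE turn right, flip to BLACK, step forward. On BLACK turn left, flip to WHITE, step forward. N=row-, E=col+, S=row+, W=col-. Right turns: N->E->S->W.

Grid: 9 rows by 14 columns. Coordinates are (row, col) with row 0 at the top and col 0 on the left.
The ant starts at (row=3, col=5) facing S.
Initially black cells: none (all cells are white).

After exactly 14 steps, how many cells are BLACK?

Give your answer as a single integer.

Step 1: on WHITE (3,5): turn R to W, flip to black, move to (3,4). |black|=1
Step 2: on WHITE (3,4): turn R to N, flip to black, move to (2,4). |black|=2
Step 3: on WHITE (2,4): turn R to E, flip to black, move to (2,5). |black|=3
Step 4: on WHITE (2,5): turn R to S, flip to black, move to (3,5). |black|=4
Step 5: on BLACK (3,5): turn L to E, flip to white, move to (3,6). |black|=3
Step 6: on WHITE (3,6): turn R to S, flip to black, move to (4,6). |black|=4
Step 7: on WHITE (4,6): turn R to W, flip to black, move to (4,5). |black|=5
Step 8: on WHITE (4,5): turn R to N, flip to black, move to (3,5). |black|=6
Step 9: on WHITE (3,5): turn R to E, flip to black, move to (3,6). |black|=7
Step 10: on BLACK (3,6): turn L to N, flip to white, move to (2,6). |black|=6
Step 11: on WHITE (2,6): turn R to E, flip to black, move to (2,7). |black|=7
Step 12: on WHITE (2,7): turn R to S, flip to black, move to (3,7). |black|=8
Step 13: on WHITE (3,7): turn R to W, flip to black, move to (3,6). |black|=9
Step 14: on WHITE (3,6): turn R to N, flip to black, move to (2,6). |black|=10

Answer: 10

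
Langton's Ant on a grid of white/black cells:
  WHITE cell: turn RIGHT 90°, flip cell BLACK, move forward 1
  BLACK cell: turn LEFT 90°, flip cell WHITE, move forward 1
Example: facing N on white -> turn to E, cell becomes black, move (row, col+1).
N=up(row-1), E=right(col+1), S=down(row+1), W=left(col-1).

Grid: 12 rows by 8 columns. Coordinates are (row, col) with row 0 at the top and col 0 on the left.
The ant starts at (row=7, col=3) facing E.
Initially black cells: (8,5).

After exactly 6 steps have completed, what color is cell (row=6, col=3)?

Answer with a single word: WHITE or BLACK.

Step 1: on WHITE (7,3): turn R to S, flip to black, move to (8,3). |black|=2
Step 2: on WHITE (8,3): turn R to W, flip to black, move to (8,2). |black|=3
Step 3: on WHITE (8,2): turn R to N, flip to black, move to (7,2). |black|=4
Step 4: on WHITE (7,2): turn R to E, flip to black, move to (7,3). |black|=5
Step 5: on BLACK (7,3): turn L to N, flip to white, move to (6,3). |black|=4
Step 6: on WHITE (6,3): turn R to E, flip to black, move to (6,4). |black|=5

Answer: BLACK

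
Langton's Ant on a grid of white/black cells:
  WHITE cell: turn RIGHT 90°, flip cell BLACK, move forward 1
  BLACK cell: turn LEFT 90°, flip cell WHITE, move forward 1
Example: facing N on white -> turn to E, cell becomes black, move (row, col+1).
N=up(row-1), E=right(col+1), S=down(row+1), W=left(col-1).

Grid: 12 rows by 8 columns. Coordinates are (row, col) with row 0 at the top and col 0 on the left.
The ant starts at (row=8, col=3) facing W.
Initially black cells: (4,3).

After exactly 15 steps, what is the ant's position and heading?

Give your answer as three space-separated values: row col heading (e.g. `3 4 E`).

Answer: 8 4 N

Derivation:
Step 1: on WHITE (8,3): turn R to N, flip to black, move to (7,3). |black|=2
Step 2: on WHITE (7,3): turn R to E, flip to black, move to (7,4). |black|=3
Step 3: on WHITE (7,4): turn R to S, flip to black, move to (8,4). |black|=4
Step 4: on WHITE (8,4): turn R to W, flip to black, move to (8,3). |black|=5
Step 5: on BLACK (8,3): turn L to S, flip to white, move to (9,3). |black|=4
Step 6: on WHITE (9,3): turn R to W, flip to black, move to (9,2). |black|=5
Step 7: on WHITE (9,2): turn R to N, flip to black, move to (8,2). |black|=6
Step 8: on WHITE (8,2): turn R to E, flip to black, move to (8,3). |black|=7
Step 9: on WHITE (8,3): turn R to S, flip to black, move to (9,3). |black|=8
Step 10: on BLACK (9,3): turn L to E, flip to white, move to (9,4). |black|=7
Step 11: on WHITE (9,4): turn R to S, flip to black, move to (10,4). |black|=8
Step 12: on WHITE (10,4): turn R to W, flip to black, move to (10,3). |black|=9
Step 13: on WHITE (10,3): turn R to N, flip to black, move to (9,3). |black|=10
Step 14: on WHITE (9,3): turn R to E, flip to black, move to (9,4). |black|=11
Step 15: on BLACK (9,4): turn L to N, flip to white, move to (8,4). |black|=10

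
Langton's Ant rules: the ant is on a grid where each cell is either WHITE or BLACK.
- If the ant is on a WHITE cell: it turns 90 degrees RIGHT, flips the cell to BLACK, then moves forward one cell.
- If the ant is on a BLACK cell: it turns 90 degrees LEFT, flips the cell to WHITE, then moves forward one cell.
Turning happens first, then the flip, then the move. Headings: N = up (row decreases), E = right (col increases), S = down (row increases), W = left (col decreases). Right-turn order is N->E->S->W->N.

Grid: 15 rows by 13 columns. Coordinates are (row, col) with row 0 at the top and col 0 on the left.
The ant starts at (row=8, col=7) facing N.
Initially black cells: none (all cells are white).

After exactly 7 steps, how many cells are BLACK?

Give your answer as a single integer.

Answer: 5

Derivation:
Step 1: on WHITE (8,7): turn R to E, flip to black, move to (8,8). |black|=1
Step 2: on WHITE (8,8): turn R to S, flip to black, move to (9,8). |black|=2
Step 3: on WHITE (9,8): turn R to W, flip to black, move to (9,7). |black|=3
Step 4: on WHITE (9,7): turn R to N, flip to black, move to (8,7). |black|=4
Step 5: on BLACK (8,7): turn L to W, flip to white, move to (8,6). |black|=3
Step 6: on WHITE (8,6): turn R to N, flip to black, move to (7,6). |black|=4
Step 7: on WHITE (7,6): turn R to E, flip to black, move to (7,7). |black|=5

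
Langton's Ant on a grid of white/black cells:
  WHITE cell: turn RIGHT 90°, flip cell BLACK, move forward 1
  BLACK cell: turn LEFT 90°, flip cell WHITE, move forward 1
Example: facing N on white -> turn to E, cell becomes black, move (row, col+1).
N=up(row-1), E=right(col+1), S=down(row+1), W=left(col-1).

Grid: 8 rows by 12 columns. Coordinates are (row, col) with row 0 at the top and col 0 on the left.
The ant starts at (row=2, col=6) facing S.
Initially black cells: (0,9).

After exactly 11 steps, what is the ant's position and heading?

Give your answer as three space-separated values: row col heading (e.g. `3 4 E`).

Step 1: on WHITE (2,6): turn R to W, flip to black, move to (2,5). |black|=2
Step 2: on WHITE (2,5): turn R to N, flip to black, move to (1,5). |black|=3
Step 3: on WHITE (1,5): turn R to E, flip to black, move to (1,6). |black|=4
Step 4: on WHITE (1,6): turn R to S, flip to black, move to (2,6). |black|=5
Step 5: on BLACK (2,6): turn L to E, flip to white, move to (2,7). |black|=4
Step 6: on WHITE (2,7): turn R to S, flip to black, move to (3,7). |black|=5
Step 7: on WHITE (3,7): turn R to W, flip to black, move to (3,6). |black|=6
Step 8: on WHITE (3,6): turn R to N, flip to black, move to (2,6). |black|=7
Step 9: on WHITE (2,6): turn R to E, flip to black, move to (2,7). |black|=8
Step 10: on BLACK (2,7): turn L to N, flip to white, move to (1,7). |black|=7
Step 11: on WHITE (1,7): turn R to E, flip to black, move to (1,8). |black|=8

Answer: 1 8 E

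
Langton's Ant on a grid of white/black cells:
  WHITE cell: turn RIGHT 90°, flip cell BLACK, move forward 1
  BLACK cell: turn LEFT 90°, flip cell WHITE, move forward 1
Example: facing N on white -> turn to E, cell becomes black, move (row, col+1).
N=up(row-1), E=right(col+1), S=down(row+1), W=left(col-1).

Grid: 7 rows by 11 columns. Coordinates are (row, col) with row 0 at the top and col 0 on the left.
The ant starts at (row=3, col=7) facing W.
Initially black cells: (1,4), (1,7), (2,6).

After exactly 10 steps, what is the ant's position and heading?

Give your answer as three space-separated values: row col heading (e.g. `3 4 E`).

Step 1: on WHITE (3,7): turn R to N, flip to black, move to (2,7). |black|=4
Step 2: on WHITE (2,7): turn R to E, flip to black, move to (2,8). |black|=5
Step 3: on WHITE (2,8): turn R to S, flip to black, move to (3,8). |black|=6
Step 4: on WHITE (3,8): turn R to W, flip to black, move to (3,7). |black|=7
Step 5: on BLACK (3,7): turn L to S, flip to white, move to (4,7). |black|=6
Step 6: on WHITE (4,7): turn R to W, flip to black, move to (4,6). |black|=7
Step 7: on WHITE (4,6): turn R to N, flip to black, move to (3,6). |black|=8
Step 8: on WHITE (3,6): turn R to E, flip to black, move to (3,7). |black|=9
Step 9: on WHITE (3,7): turn R to S, flip to black, move to (4,7). |black|=10
Step 10: on BLACK (4,7): turn L to E, flip to white, move to (4,8). |black|=9

Answer: 4 8 E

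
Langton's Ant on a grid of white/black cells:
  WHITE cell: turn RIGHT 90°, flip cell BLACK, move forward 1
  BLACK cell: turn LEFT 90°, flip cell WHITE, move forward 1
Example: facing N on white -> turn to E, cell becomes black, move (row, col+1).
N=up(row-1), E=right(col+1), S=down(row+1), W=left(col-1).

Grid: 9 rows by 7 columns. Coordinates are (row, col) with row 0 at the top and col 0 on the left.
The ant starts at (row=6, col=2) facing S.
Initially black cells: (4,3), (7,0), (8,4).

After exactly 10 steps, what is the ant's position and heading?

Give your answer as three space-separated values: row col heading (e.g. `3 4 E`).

Answer: 5 3 N

Derivation:
Step 1: on WHITE (6,2): turn R to W, flip to black, move to (6,1). |black|=4
Step 2: on WHITE (6,1): turn R to N, flip to black, move to (5,1). |black|=5
Step 3: on WHITE (5,1): turn R to E, flip to black, move to (5,2). |black|=6
Step 4: on WHITE (5,2): turn R to S, flip to black, move to (6,2). |black|=7
Step 5: on BLACK (6,2): turn L to E, flip to white, move to (6,3). |black|=6
Step 6: on WHITE (6,3): turn R to S, flip to black, move to (7,3). |black|=7
Step 7: on WHITE (7,3): turn R to W, flip to black, move to (7,2). |black|=8
Step 8: on WHITE (7,2): turn R to N, flip to black, move to (6,2). |black|=9
Step 9: on WHITE (6,2): turn R to E, flip to black, move to (6,3). |black|=10
Step 10: on BLACK (6,3): turn L to N, flip to white, move to (5,3). |black|=9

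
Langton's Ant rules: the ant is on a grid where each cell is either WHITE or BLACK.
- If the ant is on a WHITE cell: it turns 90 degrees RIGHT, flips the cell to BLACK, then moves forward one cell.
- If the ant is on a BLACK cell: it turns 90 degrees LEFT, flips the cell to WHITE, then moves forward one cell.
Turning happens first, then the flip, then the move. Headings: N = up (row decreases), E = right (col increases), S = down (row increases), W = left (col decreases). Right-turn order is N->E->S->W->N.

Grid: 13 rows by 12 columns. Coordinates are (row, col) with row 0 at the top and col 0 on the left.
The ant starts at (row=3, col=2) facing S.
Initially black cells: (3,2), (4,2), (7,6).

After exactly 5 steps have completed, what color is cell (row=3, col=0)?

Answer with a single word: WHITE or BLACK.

Step 1: on BLACK (3,2): turn L to E, flip to white, move to (3,3). |black|=2
Step 2: on WHITE (3,3): turn R to S, flip to black, move to (4,3). |black|=3
Step 3: on WHITE (4,3): turn R to W, flip to black, move to (4,2). |black|=4
Step 4: on BLACK (4,2): turn L to S, flip to white, move to (5,2). |black|=3
Step 5: on WHITE (5,2): turn R to W, flip to black, move to (5,1). |black|=4

Answer: WHITE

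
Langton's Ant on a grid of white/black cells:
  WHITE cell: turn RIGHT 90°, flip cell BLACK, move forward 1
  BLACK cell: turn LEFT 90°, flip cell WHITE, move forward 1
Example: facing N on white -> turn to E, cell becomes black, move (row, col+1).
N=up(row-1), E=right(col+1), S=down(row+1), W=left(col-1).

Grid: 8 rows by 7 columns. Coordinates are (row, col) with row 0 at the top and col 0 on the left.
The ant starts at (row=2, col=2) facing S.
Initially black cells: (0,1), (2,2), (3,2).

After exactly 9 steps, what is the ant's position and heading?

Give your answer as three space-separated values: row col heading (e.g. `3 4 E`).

Step 1: on BLACK (2,2): turn L to E, flip to white, move to (2,3). |black|=2
Step 2: on WHITE (2,3): turn R to S, flip to black, move to (3,3). |black|=3
Step 3: on WHITE (3,3): turn R to W, flip to black, move to (3,2). |black|=4
Step 4: on BLACK (3,2): turn L to S, flip to white, move to (4,2). |black|=3
Step 5: on WHITE (4,2): turn R to W, flip to black, move to (4,1). |black|=4
Step 6: on WHITE (4,1): turn R to N, flip to black, move to (3,1). |black|=5
Step 7: on WHITE (3,1): turn R to E, flip to black, move to (3,2). |black|=6
Step 8: on WHITE (3,2): turn R to S, flip to black, move to (4,2). |black|=7
Step 9: on BLACK (4,2): turn L to E, flip to white, move to (4,3). |black|=6

Answer: 4 3 E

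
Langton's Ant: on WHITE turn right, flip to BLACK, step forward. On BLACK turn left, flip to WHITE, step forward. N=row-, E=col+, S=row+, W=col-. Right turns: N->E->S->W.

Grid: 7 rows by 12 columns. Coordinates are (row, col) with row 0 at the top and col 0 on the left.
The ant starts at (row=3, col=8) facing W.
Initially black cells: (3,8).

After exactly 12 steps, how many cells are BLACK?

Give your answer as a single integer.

Step 1: on BLACK (3,8): turn L to S, flip to white, move to (4,8). |black|=0
Step 2: on WHITE (4,8): turn R to W, flip to black, move to (4,7). |black|=1
Step 3: on WHITE (4,7): turn R to N, flip to black, move to (3,7). |black|=2
Step 4: on WHITE (3,7): turn R to E, flip to black, move to (3,8). |black|=3
Step 5: on WHITE (3,8): turn R to S, flip to black, move to (4,8). |black|=4
Step 6: on BLACK (4,8): turn L to E, flip to white, move to (4,9). |black|=3
Step 7: on WHITE (4,9): turn R to S, flip to black, move to (5,9). |black|=4
Step 8: on WHITE (5,9): turn R to W, flip to black, move to (5,8). |black|=5
Step 9: on WHITE (5,8): turn R to N, flip to black, move to (4,8). |black|=6
Step 10: on WHITE (4,8): turn R to E, flip to black, move to (4,9). |black|=7
Step 11: on BLACK (4,9): turn L to N, flip to white, move to (3,9). |black|=6
Step 12: on WHITE (3,9): turn R to E, flip to black, move to (3,10). |black|=7

Answer: 7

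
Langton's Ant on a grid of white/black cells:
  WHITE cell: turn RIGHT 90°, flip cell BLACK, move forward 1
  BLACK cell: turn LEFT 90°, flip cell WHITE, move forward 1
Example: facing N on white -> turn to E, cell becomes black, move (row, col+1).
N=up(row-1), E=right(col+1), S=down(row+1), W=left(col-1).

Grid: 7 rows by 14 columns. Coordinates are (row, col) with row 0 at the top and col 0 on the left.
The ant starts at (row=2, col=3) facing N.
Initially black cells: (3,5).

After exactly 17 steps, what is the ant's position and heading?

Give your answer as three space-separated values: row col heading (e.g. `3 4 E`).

Step 1: on WHITE (2,3): turn R to E, flip to black, move to (2,4). |black|=2
Step 2: on WHITE (2,4): turn R to S, flip to black, move to (3,4). |black|=3
Step 3: on WHITE (3,4): turn R to W, flip to black, move to (3,3). |black|=4
Step 4: on WHITE (3,3): turn R to N, flip to black, move to (2,3). |black|=5
Step 5: on BLACK (2,3): turn L to W, flip to white, move to (2,2). |black|=4
Step 6: on WHITE (2,2): turn R to N, flip to black, move to (1,2). |black|=5
Step 7: on WHITE (1,2): turn R to E, flip to black, move to (1,3). |black|=6
Step 8: on WHITE (1,3): turn R to S, flip to black, move to (2,3). |black|=7
Step 9: on WHITE (2,3): turn R to W, flip to black, move to (2,2). |black|=8
Step 10: on BLACK (2,2): turn L to S, flip to white, move to (3,2). |black|=7
Step 11: on WHITE (3,2): turn R to W, flip to black, move to (3,1). |black|=8
Step 12: on WHITE (3,1): turn R to N, flip to black, move to (2,1). |black|=9
Step 13: on WHITE (2,1): turn R to E, flip to black, move to (2,2). |black|=10
Step 14: on WHITE (2,2): turn R to S, flip to black, move to (3,2). |black|=11
Step 15: on BLACK (3,2): turn L to E, flip to white, move to (3,3). |black|=10
Step 16: on BLACK (3,3): turn L to N, flip to white, move to (2,3). |black|=9
Step 17: on BLACK (2,3): turn L to W, flip to white, move to (2,2). |black|=8

Answer: 2 2 W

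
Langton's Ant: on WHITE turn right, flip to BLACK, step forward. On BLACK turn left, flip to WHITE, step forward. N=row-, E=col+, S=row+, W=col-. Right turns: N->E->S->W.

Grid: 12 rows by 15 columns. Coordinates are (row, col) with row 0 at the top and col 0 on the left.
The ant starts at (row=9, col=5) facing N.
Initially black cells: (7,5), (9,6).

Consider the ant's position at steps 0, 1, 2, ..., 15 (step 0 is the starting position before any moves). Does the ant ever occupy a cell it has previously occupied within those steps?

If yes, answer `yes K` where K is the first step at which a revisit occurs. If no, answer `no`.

Step 1: on WHITE (9,5): turn R to E, flip to black, move to (9,6). |black|=3 — new cell
Step 2: on BLACK (9,6): turn L to N, flip to white, move to (8,6). |black|=2 — new cell
Step 3: on WHITE (8,6): turn R to E, flip to black, move to (8,7). |black|=3 — new cell
Step 4: on WHITE (8,7): turn R to S, flip to black, move to (9,7). |black|=4 — new cell
Step 5: on WHITE (9,7): turn R to W, flip to black, move to (9,6). |black|=5 — REVISIT

Answer: yes 5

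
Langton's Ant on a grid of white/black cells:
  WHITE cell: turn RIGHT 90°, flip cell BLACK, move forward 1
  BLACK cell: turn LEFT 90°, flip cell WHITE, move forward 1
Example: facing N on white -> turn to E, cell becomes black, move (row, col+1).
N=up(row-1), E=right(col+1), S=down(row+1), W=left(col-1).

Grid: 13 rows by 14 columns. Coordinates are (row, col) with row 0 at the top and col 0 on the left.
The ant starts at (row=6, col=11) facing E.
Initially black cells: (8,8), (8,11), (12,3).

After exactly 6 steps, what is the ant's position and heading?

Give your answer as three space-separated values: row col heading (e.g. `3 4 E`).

Answer: 5 12 E

Derivation:
Step 1: on WHITE (6,11): turn R to S, flip to black, move to (7,11). |black|=4
Step 2: on WHITE (7,11): turn R to W, flip to black, move to (7,10). |black|=5
Step 3: on WHITE (7,10): turn R to N, flip to black, move to (6,10). |black|=6
Step 4: on WHITE (6,10): turn R to E, flip to black, move to (6,11). |black|=7
Step 5: on BLACK (6,11): turn L to N, flip to white, move to (5,11). |black|=6
Step 6: on WHITE (5,11): turn R to E, flip to black, move to (5,12). |black|=7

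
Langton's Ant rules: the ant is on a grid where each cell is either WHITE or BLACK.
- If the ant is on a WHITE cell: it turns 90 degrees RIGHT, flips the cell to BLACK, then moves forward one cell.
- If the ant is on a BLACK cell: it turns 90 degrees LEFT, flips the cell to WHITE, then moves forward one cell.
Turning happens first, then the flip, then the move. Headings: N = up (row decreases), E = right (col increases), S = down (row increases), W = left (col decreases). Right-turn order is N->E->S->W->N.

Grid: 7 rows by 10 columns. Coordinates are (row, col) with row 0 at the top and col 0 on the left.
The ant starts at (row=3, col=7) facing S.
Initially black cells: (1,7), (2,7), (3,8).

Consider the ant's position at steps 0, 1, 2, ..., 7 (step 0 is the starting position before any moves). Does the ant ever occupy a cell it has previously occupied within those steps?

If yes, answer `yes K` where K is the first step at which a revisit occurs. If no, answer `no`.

Answer: no

Derivation:
Step 1: on WHITE (3,7): turn R to W, flip to black, move to (3,6). |black|=4 — new cell
Step 2: on WHITE (3,6): turn R to N, flip to black, move to (2,6). |black|=5 — new cell
Step 3: on WHITE (2,6): turn R to E, flip to black, move to (2,7). |black|=6 — new cell
Step 4: on BLACK (2,7): turn L to N, flip to white, move to (1,7). |black|=5 — new cell
Step 5: on BLACK (1,7): turn L to W, flip to white, move to (1,6). |black|=4 — new cell
Step 6: on WHITE (1,6): turn R to N, flip to black, move to (0,6). |black|=5 — new cell
Step 7: on WHITE (0,6): turn R to E, flip to black, move to (0,7). |black|=6 — new cell
No revisit within 7 steps.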